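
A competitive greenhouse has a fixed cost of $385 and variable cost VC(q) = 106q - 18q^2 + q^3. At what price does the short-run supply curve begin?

Short-run supply begins at min AVC. From VC = 106q - 18q^2 + q^3, AVC = 106 - 18q + q^2.
At the minimum of AVC, MC = AVC. MC = 106 - 36q + 3q^2; setting MC = AVC gives 2q^2 - 18q = 0, so q = 9. min AVC = 25.
The firm shuts down for any P below $25.

$25 per unit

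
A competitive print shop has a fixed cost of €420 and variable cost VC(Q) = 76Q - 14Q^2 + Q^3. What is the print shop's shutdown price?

The firm shuts down when price falls below the minimum of average variable cost. AVC = VC/Q = 76 - 14Q + Q^2.
At the minimum of AVC, MC = AVC. MC = 76 - 28Q + 3Q^2; setting MC = AVC gives 2Q^2 - 14Q = 0, so Q = 7. min AVC = 27.
The firm shuts down for any P below €27.

€27 per unit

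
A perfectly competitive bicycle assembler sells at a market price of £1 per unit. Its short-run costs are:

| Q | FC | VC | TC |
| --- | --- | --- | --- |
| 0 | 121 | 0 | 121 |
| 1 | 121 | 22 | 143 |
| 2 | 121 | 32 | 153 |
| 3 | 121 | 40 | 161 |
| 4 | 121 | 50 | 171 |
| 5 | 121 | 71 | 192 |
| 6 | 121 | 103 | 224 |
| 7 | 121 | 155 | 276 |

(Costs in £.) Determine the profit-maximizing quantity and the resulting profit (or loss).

Q = 0 (shut down); profit = -£121

Tabulate TR − TC: Q=0: -121; Q=1: -142; Q=2: -151; Q=3: -158; Q=4: -167; Q=5: -187; Q=6: -218; Q=7: -269.
Profit is highest at Q = 0. Equivalently, the lowest AVC in the table is 50/4 ≈ £12.50 at Q = 4, and P = £1 falls below it — price never covers variable cost, so the firm shuts down and loses only its fixed cost.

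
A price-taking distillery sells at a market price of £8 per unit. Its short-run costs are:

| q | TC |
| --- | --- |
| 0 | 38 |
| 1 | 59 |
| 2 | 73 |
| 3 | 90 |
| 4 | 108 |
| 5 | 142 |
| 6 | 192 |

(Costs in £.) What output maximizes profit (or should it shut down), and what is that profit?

Tabulate TR − TC: q=0: -38; q=1: -51; q=2: -57; q=3: -66; q=4: -76; q=5: -102; q=6: -144.
Profit is highest at q = 0. Equivalently, the lowest AVC in the table is 52/3 ≈ £17.33 at q = 3, and P = £8 falls below it — price never covers variable cost, so the firm shuts down and loses only its fixed cost.

q = 0 (shut down); profit = -£38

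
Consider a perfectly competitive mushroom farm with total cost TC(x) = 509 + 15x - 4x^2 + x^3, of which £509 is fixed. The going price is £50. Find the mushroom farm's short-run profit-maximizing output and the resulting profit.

Profit = -£359 at x = 5

AVC = 15 - 4x + x^2; min AVC = £11 at x = 2. Since P = £50 ≥ min AVC, the firm produces.
With MC = 15 - 8x + 3x^2, P = MC on the upward-sloping part at x* = 5.
TR = 50·5 = 250. TC = 509 + 100 = 609. Profit = 250 − 609 = -£359.
Shutting down would mean losing the fixed cost of £509, so operating at a loss of £359 is better by £150.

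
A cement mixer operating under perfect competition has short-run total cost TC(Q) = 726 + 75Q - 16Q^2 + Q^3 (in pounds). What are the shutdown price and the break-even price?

Shutdown price = £11; break-even price = £86

AVC = 75 - 16Q + Q^2; minimized at Q = 8, giving min AVC = £11. That is the shutdown price.
ATC = 726/Q + 75 - 16Q + Q^2. Setting dATC/dQ = −726/Q^2 − 16 + 2Q = 0 gives Q = 11 (since 2·11^3 − 16·11^2 = 726).
min ATC = 726/11 + 75 − 16·11 + 11^2 = £86. That is the break-even price.
For £11 ≤ P < £86 the firm produces at a loss; below £11 it shuts down.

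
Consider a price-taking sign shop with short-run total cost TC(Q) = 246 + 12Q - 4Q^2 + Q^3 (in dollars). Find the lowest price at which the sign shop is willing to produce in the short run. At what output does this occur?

$8 per unit, at Q = 2

The shutdown price is the minimum of AVC. VC = 12Q - 4Q^2 + Q^3, so AVC = 12 - 4Q + Q^2.
At the minimum of AVC, MC = AVC. MC = 12 - 8Q + 3Q^2; setting MC = AVC gives 2Q^2 - 4Q = 0, so Q = 2. min AVC = 8.
For P < $8 the firm produces nothing.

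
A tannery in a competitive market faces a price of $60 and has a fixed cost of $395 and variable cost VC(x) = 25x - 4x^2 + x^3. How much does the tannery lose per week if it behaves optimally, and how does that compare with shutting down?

AVC = 25 - 4x + x^2; min AVC = $21 at x = 2. Since P = $60 ≥ min AVC, the firm produces.
With MC = 25 - 8x + 3x^2, P = MC on the upward-sloping part at x* = 5.
TR = 60·5 = 300. TC = 395 + 150 = 545. Profit = 300 − 545 = -$245.
Shutting down would mean losing the fixed cost of $395, so operating at a loss of $245 is better by $150.

Profit = -$245 at x = 5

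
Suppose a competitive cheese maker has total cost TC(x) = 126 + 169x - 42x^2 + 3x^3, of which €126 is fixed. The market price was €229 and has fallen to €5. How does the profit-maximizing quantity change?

AVC = 169 - 42x + 3x^2, minimized at x = 7 where min AVC = €22. MC = 169 - 84x + 9x^2.
With P = €229 above the shutdown price, P = MC gives x = 10.
At P = €5 < min AVC = €22, price no longer covers variable cost at any output, so the firm shuts down: x = 0.

Output falls from 10 to 0 (the firm shuts down)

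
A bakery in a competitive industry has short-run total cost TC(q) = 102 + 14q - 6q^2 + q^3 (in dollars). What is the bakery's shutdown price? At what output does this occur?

$5 per unit, at q = 3

The firm shuts down when price falls below the minimum of average variable cost. AVC = VC/q = 14 - 6q + q^2.
At the minimum of AVC, MC = AVC. MC = 14 - 12q + 3q^2; setting MC = AVC gives 2q^2 - 6q = 0, so q = 3. min AVC = 5.
So the shutdown price is $5.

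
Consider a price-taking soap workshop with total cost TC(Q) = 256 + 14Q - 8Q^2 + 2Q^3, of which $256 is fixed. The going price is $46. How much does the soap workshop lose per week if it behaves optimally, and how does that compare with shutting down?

AVC = 14 - 8Q + 2Q^2; min AVC = $6 at Q = 2. Since P = $46 ≥ min AVC, the firm produces.
With MC = 14 - 16Q + 6Q^2, P = MC on the upward-sloping part at Q* = 4.
TR = 46·4 = 184. TC = 256 + 56 = 312. Profit = 184 − 312 = -$128.
By producing, the firm covers all variable cost plus $128 of fixed cost; shutting down would lose the full $256.

Profit = -$128 at Q = 4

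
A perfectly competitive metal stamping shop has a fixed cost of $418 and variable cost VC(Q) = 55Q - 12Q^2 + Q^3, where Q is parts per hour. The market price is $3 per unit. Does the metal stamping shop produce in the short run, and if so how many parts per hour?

Variable cost is VC = 55Q - 12Q^2 + Q^3, so AVC = VC/Q = 55 - 12Q + Q^2 and MC = dTC/dQ = 55 - 24Q + 3Q^2.
AVC hits its minimum where MC = AVC, at Q = 6, giving min AVC = 55 - 12·6 + 6^2 = $19.
Since P = $3 < min AVC = $19, price fails to cover variable cost at any output.
Shutting down limits the loss to fixed cost, $418.

Shut down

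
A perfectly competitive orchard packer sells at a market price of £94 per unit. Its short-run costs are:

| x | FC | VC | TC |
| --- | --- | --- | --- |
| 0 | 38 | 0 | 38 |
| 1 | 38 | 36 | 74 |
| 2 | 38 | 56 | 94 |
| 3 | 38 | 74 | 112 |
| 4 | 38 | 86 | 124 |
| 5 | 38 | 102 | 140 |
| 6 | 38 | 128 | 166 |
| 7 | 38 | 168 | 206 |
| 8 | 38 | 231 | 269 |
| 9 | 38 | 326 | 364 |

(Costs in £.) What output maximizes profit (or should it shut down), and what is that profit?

Profit at each row (π = 94x − TC): x=0: -38; x=1: 20; x=2: 94; x=3: 170; x=4: 252; x=5: 330; x=6: 398; x=7: 452; x=8: 483; x=9: 482.
Profit is maximized at x = 8. AVC there is 231/8 = £28.88 ≤ P, so producing beats shutting down (which would give -£38).

x = 8; profit = £483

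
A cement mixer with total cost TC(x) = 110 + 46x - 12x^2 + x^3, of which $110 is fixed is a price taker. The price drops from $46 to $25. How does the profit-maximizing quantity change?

AVC = 46 - 12x + x^2, minimized at x = 6 where min AVC = $10. MC = 46 - 24x + 3x^2.
At P = $46 ≥ min AVC, set P = MC on the rising branch: x = 8.
At P = $25 ≥ min AVC, set P = MC: x = 7. The firm stays open but cuts output.

Output falls from 8 to 7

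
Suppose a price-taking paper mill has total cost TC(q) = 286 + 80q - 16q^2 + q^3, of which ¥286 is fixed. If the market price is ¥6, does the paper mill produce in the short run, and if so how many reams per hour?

Strip out fixed cost: VC = 80q - 16q^2 + q^3. Then AVC = 80 - 16q + q^2 and MC = 80 - 32q + 3q^2.
AVC is minimized where dAVC/dq = -16 + 2q = 0, at q = 8; min AVC = 80 - 16·8 + 8^2 = ¥16.
Since P = ¥6 < min AVC = ¥16, price fails to cover variable cost at any output.
Shutting down limits the loss to fixed cost, ¥286.

Shut down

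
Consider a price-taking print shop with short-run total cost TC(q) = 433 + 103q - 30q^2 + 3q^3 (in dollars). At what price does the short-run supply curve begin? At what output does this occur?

Short-run supply begins at min AVC. From VC = 103q - 30q^2 + 3q^3, AVC = 103 - 30q + 3q^2.
At the minimum of AVC, MC = AVC. MC = 103 - 60q + 9q^2; setting MC = AVC gives 6q^2 - 30q = 0, so q = 5. min AVC = 28.
The firm shuts down for any P below $28.

$28 per unit, at q = 5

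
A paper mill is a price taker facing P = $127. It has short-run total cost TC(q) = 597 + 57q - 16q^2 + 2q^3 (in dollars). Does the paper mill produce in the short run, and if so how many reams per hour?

From TC, MC = TC'(q) = 57 - 32q + 6q^2 and AVC = VC/q = 57 - 16q + 2q^2.
The AVC parabola has its vertex at q = 16/4 = 4, where AVC = 57 - 16·4 + 2·4^2 = $25.
P = $127 exceeds min AVC = $25, so the firm stays open.
Solving P = MC: -70 - 32q + 6q^2 = 0 ⇒ q = -5/3 or 7. On the upward-sloping branch, q* = 7.
Check: AVC at q = 7 is $43 ≤ P, so revenue covers variable cost.
Profit = P·q − TC = 127·7 − 898 = -$9, a loss, but smaller than the $597 fixed cost the firm would lose by shutting down.

Produce at q = 7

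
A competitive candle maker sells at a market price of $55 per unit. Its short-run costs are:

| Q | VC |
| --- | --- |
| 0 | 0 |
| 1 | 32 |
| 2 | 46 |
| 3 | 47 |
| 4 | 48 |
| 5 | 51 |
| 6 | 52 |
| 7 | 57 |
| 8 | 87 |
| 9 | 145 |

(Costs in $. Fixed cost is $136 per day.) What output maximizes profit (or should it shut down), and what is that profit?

Q = 8; profit = $217

Compute π = P·Q − TC at each output: Q=0: -136; Q=1: -113; Q=2: -72; Q=3: -18; Q=4: 36; Q=5: 88; Q=6: 142; Q=7: 192; Q=8: 217; Q=9: 214.
Profit is maximized at Q = 8. AVC there is 87/8 = $10.88 ≤ P, so producing beats shutting down (which would give -$136).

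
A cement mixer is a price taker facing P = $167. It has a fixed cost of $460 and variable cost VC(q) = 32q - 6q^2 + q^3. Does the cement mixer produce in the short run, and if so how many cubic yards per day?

From TC, MC = TC'(q) = 32 - 12q + 3q^2 and AVC = VC/q = 32 - 6q + q^2.
AVC is minimized where dAVC/dq = -6 + 2q = 0, at q = 3; min AVC = 32 - 6·3 + 3^2 = $23.
Because $167 ≥ $23, revenue can cover variable cost; the firm operates.
P = MC gives -135 - 12q + 3q^2 = 0, with roots -5 and 9. Take the larger (rising MC): q* = 9.
Check: AVC at q = 9 is $59 ≤ P, so revenue covers variable cost.
Profit = P·q − TC = 167·9 − 991 = $512.

Produce at q = 9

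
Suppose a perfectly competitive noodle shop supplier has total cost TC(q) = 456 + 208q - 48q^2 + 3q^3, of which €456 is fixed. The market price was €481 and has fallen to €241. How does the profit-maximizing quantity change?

AVC = 208 - 48q + 3q^2, minimized at q = 8 where min AVC = €16. MC = 208 - 96q + 9q^2.
At P = €481 ≥ min AVC, set P = MC on the rising branch: q = 13.
At P = €241 ≥ min AVC, set P = MC: q = 11. The firm stays open but cuts output.

Output falls from 13 to 11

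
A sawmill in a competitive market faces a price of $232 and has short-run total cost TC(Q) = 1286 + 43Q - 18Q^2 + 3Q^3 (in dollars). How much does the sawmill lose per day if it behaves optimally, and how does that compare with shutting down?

AVC = 43 - 18Q + 3Q^2 has its minimum $16 at Q = 3; price $232 clears that bar, so the firm operates.
With MC = 43 - 36Q + 9Q^2, P = MC on the upward-sloping part at Q* = 7.
TR = 232·7 = 1624. TC = 1286 + 448 = 1734. Profit = 1624 − 1734 = -$110.
By producing, the firm covers all variable cost plus $1176 of fixed cost; shutting down would lose the full $1286.

Profit = -$110 at Q = 7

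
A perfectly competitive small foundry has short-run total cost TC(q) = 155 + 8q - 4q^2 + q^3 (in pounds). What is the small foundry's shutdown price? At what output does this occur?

The firm shuts down when price falls below the minimum of average variable cost. AVC = VC/q = 8 - 4q + q^2.
dAVC/dq = -4 + 2q = 0 gives q = 2. min AVC = 8 - 4·2 + 2^2 = 4.
So the shutdown price is £4.

£4 per unit, at q = 2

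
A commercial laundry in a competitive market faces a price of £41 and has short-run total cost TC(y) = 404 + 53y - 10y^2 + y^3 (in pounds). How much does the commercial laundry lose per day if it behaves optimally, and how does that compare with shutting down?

Profit = -£332 at y = 6

AVC = 53 - 10y + y^2 has its minimum £28 at y = 5; price £41 clears that bar, so the firm operates.
MC = 53 - 20y + 3y^2. Setting P = MC and taking the root on the rising branch gives y* = 6.
TR = 41·6 = 246. TC = 404 + 174 = 578. Profit = 246 − 578 = -£332.
By producing, the firm covers all variable cost plus £72 of fixed cost; shutting down would lose the full £404.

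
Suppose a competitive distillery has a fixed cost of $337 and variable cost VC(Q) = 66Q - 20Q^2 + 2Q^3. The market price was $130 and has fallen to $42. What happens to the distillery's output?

AVC = 66 - 20Q + 2Q^2, minimized at Q = 5 where min AVC = $16. MC = 66 - 40Q + 6Q^2.
At P = $130 ≥ min AVC, set P = MC on the rising branch: Q = 8.
At P = $42 ≥ min AVC, set P = MC: Q = 6. The firm stays open but cuts output.

Output falls from 8 to 6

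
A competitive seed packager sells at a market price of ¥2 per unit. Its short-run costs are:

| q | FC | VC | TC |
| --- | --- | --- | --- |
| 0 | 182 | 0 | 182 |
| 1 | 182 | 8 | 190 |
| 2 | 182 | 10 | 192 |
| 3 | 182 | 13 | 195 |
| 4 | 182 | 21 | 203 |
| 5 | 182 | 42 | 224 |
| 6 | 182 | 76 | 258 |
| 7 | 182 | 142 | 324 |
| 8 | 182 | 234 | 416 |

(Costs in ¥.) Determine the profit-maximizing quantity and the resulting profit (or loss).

q = 0 (shut down); profit = -¥182

Compute π = P·q − TC at each output: q=0: -182; q=1: -188; q=2: -188; q=3: -189; q=4: -195; q=5: -214; q=6: -246; q=7: -310; q=8: -400.
Profit is highest at q = 0. Equivalently, the lowest AVC in the table is 13/3 ≈ ¥4.33 at q = 3, and P = ¥2 falls below it — price never covers variable cost, so the firm shuts down and loses only its fixed cost.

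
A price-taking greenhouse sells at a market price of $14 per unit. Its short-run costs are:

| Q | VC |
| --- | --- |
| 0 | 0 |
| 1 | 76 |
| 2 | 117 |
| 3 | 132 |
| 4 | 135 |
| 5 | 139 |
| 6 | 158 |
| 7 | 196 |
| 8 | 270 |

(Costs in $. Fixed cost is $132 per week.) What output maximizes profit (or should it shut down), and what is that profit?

Compute π = P·Q − TC at each output: Q=0: -132; Q=1: -194; Q=2: -221; Q=3: -222; Q=4: -211; Q=5: -201; Q=6: -206; Q=7: -230; Q=8: -290.
Profit is highest at Q = 0. Equivalently, the lowest AVC in the table is 158/6 ≈ $26.33 at Q = 6, and P = $14 falls below it — price never covers variable cost, so the firm shuts down and loses only its fixed cost.

Q = 0 (shut down); profit = -$132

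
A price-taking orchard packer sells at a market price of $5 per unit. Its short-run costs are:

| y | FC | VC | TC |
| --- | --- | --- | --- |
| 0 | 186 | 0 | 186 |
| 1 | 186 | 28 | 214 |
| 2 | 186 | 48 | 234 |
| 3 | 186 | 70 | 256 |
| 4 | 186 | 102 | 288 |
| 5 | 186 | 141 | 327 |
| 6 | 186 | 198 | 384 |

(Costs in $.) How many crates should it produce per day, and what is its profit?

y = 0 (shut down); profit = -$186

Tabulate TR − TC: y=0: -186; y=1: -209; y=2: -224; y=3: -241; y=4: -268; y=5: -302; y=6: -354.
Profit is highest at y = 0. Equivalently, the lowest AVC in the table is 70/3 ≈ $23.33 at y = 3, and P = $5 falls below it — price never covers variable cost, so the firm shuts down and loses only its fixed cost.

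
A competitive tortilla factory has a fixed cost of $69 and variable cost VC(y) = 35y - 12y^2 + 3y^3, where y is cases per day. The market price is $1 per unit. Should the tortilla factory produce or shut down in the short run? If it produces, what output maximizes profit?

Shut down

Variable cost is VC = 35y - 12y^2 + 3y^3, so AVC = VC/y = 35 - 12y + 3y^2 and MC = dTC/dy = 35 - 24y + 9y^2.
The AVC parabola has its vertex at y = 12/6 = 2, where AVC = 35 - 12·2 + 3·2^2 = $23.
With P < min AVC ($1 < $23), every unit sold adds to the loss.
The firm minimizes its loss by shutting down and losing only its fixed cost of $69.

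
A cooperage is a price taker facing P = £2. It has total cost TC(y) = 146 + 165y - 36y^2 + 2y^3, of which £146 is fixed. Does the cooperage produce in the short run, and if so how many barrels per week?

Shut down

Strip out fixed cost: VC = 165y - 36y^2 + 2y^3. Then AVC = 165 - 36y + 2y^2 and MC = 165 - 72y + 6y^2.
AVC hits its minimum where MC = AVC, at y = 9, giving min AVC = 165 - 36·9 + 2·9^2 = £3.
With P < min AVC (£2 < £3), every unit sold adds to the loss.
Shutting down limits the loss to fixed cost, £146.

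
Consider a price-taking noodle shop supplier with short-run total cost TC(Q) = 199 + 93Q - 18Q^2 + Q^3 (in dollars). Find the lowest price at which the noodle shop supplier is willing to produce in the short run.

$12 per unit

Short-run supply begins at min AVC. From VC = 93Q - 18Q^2 + Q^3, AVC = 93 - 18Q + Q^2.
dAVC/dQ = -18 + 2Q = 0 gives Q = 9. min AVC = 93 - 18·9 + 9^2 = 12.
The firm shuts down for any P below $12.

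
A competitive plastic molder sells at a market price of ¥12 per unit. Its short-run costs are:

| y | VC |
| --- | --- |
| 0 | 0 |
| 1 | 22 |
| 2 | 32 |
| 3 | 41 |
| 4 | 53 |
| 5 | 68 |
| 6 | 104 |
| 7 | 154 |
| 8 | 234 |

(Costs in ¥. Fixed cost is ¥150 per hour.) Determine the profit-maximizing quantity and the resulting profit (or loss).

Compute π = P·y − TC at each output: y=0: -150; y=1: -160; y=2: -158; y=3: -155; y=4: -155; y=5: -158; y=6: -182; y=7: -220; y=8: -288.
Profit is highest at y = 0. Equivalently, the lowest AVC in the table is 53/4 ≈ ¥13.25 at y = 4, and P = ¥12 falls below it — price never covers variable cost, so the firm shuts down and loses only its fixed cost.

y = 0 (shut down); profit = -¥150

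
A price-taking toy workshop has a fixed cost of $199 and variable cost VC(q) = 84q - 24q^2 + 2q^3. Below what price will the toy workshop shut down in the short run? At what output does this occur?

The firm shuts down when price falls below the minimum of average variable cost. AVC = VC/q = 84 - 24q + 2q^2.
dAVC/dq = -24 + 4q = 0 gives q = 6. min AVC = 84 - 24·6 + 2·6^2 = 12.
For P < $12 the firm produces nothing.

$12 per unit, at q = 6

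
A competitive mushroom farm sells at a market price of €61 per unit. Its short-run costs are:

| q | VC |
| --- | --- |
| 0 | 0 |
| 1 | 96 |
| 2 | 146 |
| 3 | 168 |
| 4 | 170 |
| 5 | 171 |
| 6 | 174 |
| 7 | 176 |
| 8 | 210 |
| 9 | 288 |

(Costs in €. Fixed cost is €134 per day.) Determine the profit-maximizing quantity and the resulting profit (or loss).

q = 8; profit = €144

Tabulate TR − TC: q=0: -134; q=1: -169; q=2: -158; q=3: -119; q=4: -60; q=5: 0; q=6: 58; q=7: 117; q=8: 144; q=9: 127.
Profit is maximized at q = 8. AVC there is 210/8 = €26.25 ≤ P, so producing beats shutting down (which would give -€134).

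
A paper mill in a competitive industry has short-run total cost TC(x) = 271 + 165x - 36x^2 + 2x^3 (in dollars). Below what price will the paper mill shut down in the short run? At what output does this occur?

$3 per unit, at x = 9

The shutdown price is the minimum of AVC. VC = 165x - 36x^2 + 2x^3, so AVC = 165 - 36x + 2x^2.
At the minimum of AVC, MC = AVC. MC = 165 - 72x + 6x^2; setting MC = AVC gives 4x^2 - 36x = 0, so x = 9. min AVC = 3.
The firm shuts down for any P below $3.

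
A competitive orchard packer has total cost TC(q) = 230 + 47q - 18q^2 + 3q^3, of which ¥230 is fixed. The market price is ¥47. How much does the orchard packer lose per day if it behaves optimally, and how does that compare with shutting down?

Profit = -¥134 at q = 4

AVC = 47 - 18q + 3q^2; min AVC = ¥20 at q = 3. Since P = ¥47 ≥ min AVC, the firm produces.
With MC = 47 - 36q + 9q^2, P = MC on the upward-sloping part at q* = 4.
TR = 47·4 = 188. TC = 230 + 92 = 322. Profit = 188 − 322 = -¥134.
That loss of ¥134 beats the ¥230 the firm would lose by shutting down; producing recovers ¥96 of fixed cost.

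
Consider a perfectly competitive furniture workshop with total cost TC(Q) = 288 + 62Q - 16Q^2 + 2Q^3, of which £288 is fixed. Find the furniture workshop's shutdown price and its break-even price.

Shutdown price = £30; break-even price = £86

Shutdown price = min AVC. AVC = 62 - 16Q + 2Q^2, with vertex at Q = 4 and minimum £30.
ATC = 288/Q + 62 - 16Q + 2Q^2. Setting dATC/dQ = −288/Q^2 − 16 + 4Q = 0 gives Q = 6 (since 4·6^3 − 16·6^2 = 288).
min ATC = 288/6 + 62 − 16·6 + 2·6^2 = £86. That is the break-even price.
For £30 ≤ P < £86 the firm produces at a loss; below £30 it shuts down.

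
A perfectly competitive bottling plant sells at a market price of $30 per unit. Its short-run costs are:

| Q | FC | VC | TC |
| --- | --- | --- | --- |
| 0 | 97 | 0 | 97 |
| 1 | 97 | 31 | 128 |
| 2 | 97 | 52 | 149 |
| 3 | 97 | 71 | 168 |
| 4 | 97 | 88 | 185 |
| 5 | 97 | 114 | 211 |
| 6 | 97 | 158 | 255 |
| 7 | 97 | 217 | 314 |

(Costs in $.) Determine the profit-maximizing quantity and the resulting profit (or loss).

Tabulate TR − TC: Q=0: -97; Q=1: -98; Q=2: -89; Q=3: -78; Q=4: -65; Q=5: -61; Q=6: -75; Q=7: -104.
Profit is maximized at Q = 5. AVC there is 114/5 = $22.80 ≤ P, so producing beats shutting down (which would give -$97).

Q = 5; profit = -$61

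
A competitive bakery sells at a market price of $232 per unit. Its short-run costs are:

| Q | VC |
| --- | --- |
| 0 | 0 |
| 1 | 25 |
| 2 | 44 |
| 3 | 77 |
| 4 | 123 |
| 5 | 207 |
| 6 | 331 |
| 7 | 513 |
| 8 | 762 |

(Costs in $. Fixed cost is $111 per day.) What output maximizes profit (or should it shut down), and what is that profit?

Q = 7; profit = $1000

Compute π = P·Q − TC at each output: Q=0: -111; Q=1: 96; Q=2: 309; Q=3: 508; Q=4: 694; Q=5: 842; Q=6: 950; Q=7: 1000; Q=8: 983.
Profit is maximized at Q = 7. AVC there is 513/7 = $73.29 ≤ P, so producing beats shutting down (which would give -$111).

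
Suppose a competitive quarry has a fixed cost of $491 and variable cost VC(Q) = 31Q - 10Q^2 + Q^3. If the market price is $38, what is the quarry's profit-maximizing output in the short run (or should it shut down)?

Produce at Q = 7

From TC, MC = TC'(Q) = 31 - 20Q + 3Q^2 and AVC = VC/Q = 31 - 10Q + Q^2.
AVC is minimized where dAVC/dQ = -10 + 2Q = 0, at Q = 5; min AVC = 31 - 10·5 + 5^2 = $6.
Because $38 ≥ $6, revenue can cover variable cost; the firm operates.
P = MC gives -7 - 20Q + 3Q^2 = 0, with roots -1/3 and 7. Take the larger (rising MC): Q* = 7.
Check: AVC at Q = 7 is $10 ≤ P, so revenue covers variable cost.
Profit = P·Q − TC = 38·7 − 561 = -$295, a loss, but smaller than the $491 fixed cost the firm would lose by shutting down.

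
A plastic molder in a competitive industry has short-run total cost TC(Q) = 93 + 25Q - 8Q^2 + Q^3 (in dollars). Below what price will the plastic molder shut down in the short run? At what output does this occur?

Short-run supply begins at min AVC. From VC = 25Q - 8Q^2 + Q^3, AVC = 25 - 8Q + Q^2.
dAVC/dQ = -8 + 2Q = 0 gives Q = 4. min AVC = 25 - 8·4 + 4^2 = 9.
The firm shuts down for any P below $9.

$9 per unit, at Q = 4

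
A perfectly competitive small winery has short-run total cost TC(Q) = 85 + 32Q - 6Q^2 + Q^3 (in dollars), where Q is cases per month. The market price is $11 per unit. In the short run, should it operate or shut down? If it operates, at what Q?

From TC, MC = TC'(Q) = 32 - 12Q + 3Q^2 and AVC = VC/Q = 32 - 6Q + Q^2.
AVC is minimized where dAVC/dQ = -6 + 2Q = 0, at Q = 3; min AVC = 32 - 6·3 + 3^2 = $23.
With P < min AVC ($11 < $23), every unit sold adds to the loss.
The firm minimizes its loss by shutting down and losing only its fixed cost of $85.

Shut down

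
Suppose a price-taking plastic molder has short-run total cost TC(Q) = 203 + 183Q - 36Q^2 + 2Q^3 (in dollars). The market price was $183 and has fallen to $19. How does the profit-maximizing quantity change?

MC = 183 - 72Q + 6Q^2; the shutdown threshold is min AVC = $21 (at Q = 9).
With P = $183 above the shutdown price, P = MC gives Q = 12.
At P = $19 < min AVC = $21, price no longer covers variable cost at any output, so the firm shuts down: Q = 0.

Output falls from 12 to 0 (the firm shuts down)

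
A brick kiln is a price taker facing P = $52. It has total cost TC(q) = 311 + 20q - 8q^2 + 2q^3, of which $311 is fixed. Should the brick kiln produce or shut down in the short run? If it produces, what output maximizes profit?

Produce at q = 4

From TC, MC = TC'(q) = 20 - 16q + 6q^2 and AVC = VC/q = 20 - 8q + 2q^2.
The AVC parabola has its vertex at q = 8/4 = 2, where AVC = 20 - 8·2 + 2·2^2 = $12.
P = $52 exceeds min AVC = $12, so the firm stays open.
P = MC gives -32 - 16q + 6q^2 = 0, with roots -4/3 and 4. Take the larger (rising MC): q* = 4.
Check: AVC at q = 4 is $20 ≤ P, so revenue covers variable cost.
Profit = P·q − TC = 52·4 − 391 = -$183, a loss, but smaller than the $311 fixed cost the firm would lose by shutting down.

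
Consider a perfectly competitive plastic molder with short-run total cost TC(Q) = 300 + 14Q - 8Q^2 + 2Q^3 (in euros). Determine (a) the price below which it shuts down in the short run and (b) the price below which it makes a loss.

Shutdown price = €6; break-even price = €84

AVC = 14 - 8Q + 2Q^2; minimized at Q = 2, giving min AVC = €6. That is the shutdown price.
ATC = 300/Q + 14 - 8Q + 2Q^2. Setting dATC/dQ = −300/Q^2 − 8 + 4Q = 0 gives Q = 5 (since 4·5^3 − 8·5^2 = 300).
min ATC = 300/5 + 14 − 8·5 + 2·5^2 = €84. That is the break-even price.
Between these two prices the firm operates at a loss; above €84 it earns a profit.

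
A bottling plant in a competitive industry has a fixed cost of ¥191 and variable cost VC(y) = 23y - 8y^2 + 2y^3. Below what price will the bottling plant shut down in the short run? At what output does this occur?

The firm shuts down when price falls below the minimum of average variable cost. AVC = VC/y = 23 - 8y + 2y^2.
At the minimum of AVC, MC = AVC. MC = 23 - 16y + 6y^2; setting MC = AVC gives 4y^2 - 8y = 0, so y = 2. min AVC = 15.
The firm shuts down for any P below ¥15.

¥15 per unit, at y = 2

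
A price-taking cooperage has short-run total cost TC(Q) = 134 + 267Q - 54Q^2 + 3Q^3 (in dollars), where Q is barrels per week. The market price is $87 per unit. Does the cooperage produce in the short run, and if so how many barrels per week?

Strip out fixed cost: VC = 267Q - 54Q^2 + 3Q^3. Then AVC = 267 - 54Q + 3Q^2 and MC = 267 - 108Q + 9Q^2.
AVC hits its minimum where MC = AVC, at Q = 9, giving min AVC = 267 - 54·9 + 3·9^2 = $24.
P = $87 exceeds min AVC = $24, so the firm stays open.
Solving P = MC: 180 - 108Q + 9Q^2 = 0 ⇒ Q = 2 or 10. On the upward-sloping branch, Q* = 10.
Check: AVC at Q = 10 is $27 ≤ P, so revenue covers variable cost.
Profit = P·Q − TC = 87·10 − 404 = $466.

Produce at Q = 10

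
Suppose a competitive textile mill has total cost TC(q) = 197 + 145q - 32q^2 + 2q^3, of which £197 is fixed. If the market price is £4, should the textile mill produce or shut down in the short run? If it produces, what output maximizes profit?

Shut down

From TC, MC = TC'(q) = 145 - 64q + 6q^2 and AVC = VC/q = 145 - 32q + 2q^2.
AVC is minimized where dAVC/dq = -32 + 4q = 0, at q = 8; min AVC = 145 - 32·8 + 2·8^2 = £17.
P = £4 lies below min AVC = £17; no output level covers variable cost.
Best response: produce nothing and absorb the £197 fixed cost.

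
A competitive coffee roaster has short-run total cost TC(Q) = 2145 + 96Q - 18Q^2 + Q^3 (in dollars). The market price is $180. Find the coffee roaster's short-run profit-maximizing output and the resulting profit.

Profit = -$185 at Q = 14

AVC = 96 - 18Q + Q^2; min AVC = $15 at Q = 9. Since P = $180 ≥ min AVC, the firm produces.
MC = 96 - 36Q + 3Q^2. Setting P = MC and taking the root on the rising branch gives Q* = 14.
TR = 180·14 = 2520. TC = 2145 + 560 = 2705. Profit = 2520 − 2705 = -$185.
Shutting down would mean losing the fixed cost of $2145, so operating at a loss of $185 is better by $1960.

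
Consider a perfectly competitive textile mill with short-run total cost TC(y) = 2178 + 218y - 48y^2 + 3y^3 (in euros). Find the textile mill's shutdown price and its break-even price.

Shutdown price = €26; break-even price = €251

AVC = 218 - 48y + 3y^2; minimized at y = 8, giving min AVC = €26. That is the shutdown price.
ATC = 2178/y + 218 - 48y + 3y^2. Setting dATC/dy = −2178/y^2 − 48 + 6y = 0 gives y = 11 (since 6·11^3 − 48·11^2 = 2178).
min ATC = 2178/11 + 218 − 48·11 + 3·11^2 = €251. That is the break-even price.
Between these two prices the firm operates at a loss; above €251 it earns a profit.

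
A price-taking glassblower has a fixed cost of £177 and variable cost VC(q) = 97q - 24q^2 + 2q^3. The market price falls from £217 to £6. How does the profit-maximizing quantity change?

MC = 97 - 48q + 6q^2; the shutdown threshold is min AVC = £25 (at q = 6).
With P = £217 above the shutdown price, P = MC gives q = 10.
At P = £6 < min AVC = £25, price no longer covers variable cost at any output, so the firm shuts down: q = 0.

Output falls from 10 to 0 (the firm shuts down)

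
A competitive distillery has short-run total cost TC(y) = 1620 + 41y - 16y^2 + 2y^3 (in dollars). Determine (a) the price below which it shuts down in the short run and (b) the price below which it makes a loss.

Shutdown price = $9; break-even price = $239

Shutdown price = min AVC. AVC = 41 - 16y + 2y^2, with vertex at y = 4 and minimum $9.
ATC = 1620/y + 41 - 16y + 2y^2. Setting dATC/dy = −1620/y^2 − 16 + 4y = 0 gives y = 9 (since 4·9^3 − 16·9^2 = 1620).
min ATC = 1620/9 + 41 − 16·9 + 2·9^2 = $239. That is the break-even price.
Between these two prices the firm operates at a loss; above $239 it earns a profit.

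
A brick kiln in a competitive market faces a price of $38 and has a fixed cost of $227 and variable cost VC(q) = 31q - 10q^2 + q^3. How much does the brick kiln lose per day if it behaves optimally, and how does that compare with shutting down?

Profit = -$31 at q = 7

AVC = 31 - 10q + q^2 has its minimum $6 at q = 5; price $38 clears that bar, so the firm operates.
MC = 31 - 20q + 3q^2. Setting P = MC and taking the root on the rising branch gives q* = 7.
TR = 38·7 = 266. TC = 227 + 70 = 297. Profit = 266 − 297 = -$31.
Shutting down would mean losing the fixed cost of $227, so operating at a loss of $31 is better by $196.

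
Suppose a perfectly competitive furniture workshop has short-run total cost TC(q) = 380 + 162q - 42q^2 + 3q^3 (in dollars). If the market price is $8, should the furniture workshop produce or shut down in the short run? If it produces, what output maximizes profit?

Shut down

Variable cost is VC = 162q - 42q^2 + 3q^3, so AVC = VC/q = 162 - 42q + 3q^2 and MC = dTC/dq = 162 - 84q + 9q^2.
The AVC parabola has its vertex at q = 42/6 = 7, where AVC = 162 - 42·7 + 3·7^2 = $15.
P = $8 lies below min AVC = $15; no output level covers variable cost.
Best response: produce nothing and absorb the $380 fixed cost.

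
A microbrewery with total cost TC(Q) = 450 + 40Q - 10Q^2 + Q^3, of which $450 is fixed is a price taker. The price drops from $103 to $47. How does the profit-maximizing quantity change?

AVC = 40 - 10Q + Q^2, minimized at Q = 5 where min AVC = $15. MC = 40 - 20Q + 3Q^2.
With P = $103 above the shutdown price, P = MC gives Q = 9.
At P = $47 ≥ min AVC, set P = MC: Q = 7. The firm stays open but cuts output.

Output falls from 9 to 7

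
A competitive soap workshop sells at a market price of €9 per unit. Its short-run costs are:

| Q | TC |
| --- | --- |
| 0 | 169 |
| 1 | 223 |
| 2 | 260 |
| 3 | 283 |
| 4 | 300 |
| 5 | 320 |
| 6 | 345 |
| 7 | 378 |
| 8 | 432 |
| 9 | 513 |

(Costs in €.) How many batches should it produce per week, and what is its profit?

Tabulate TR − TC: Q=0: -169; Q=1: -214; Q=2: -242; Q=3: -256; Q=4: -264; Q=5: -275; Q=6: -291; Q=7: -315; Q=8: -360; Q=9: -432.
Profit is highest at Q = 0. Equivalently, the lowest AVC in the table is 176/6 ≈ €29.33 at Q = 6, and P = €9 falls below it — price never covers variable cost, so the firm shuts down and loses only its fixed cost.

Q = 0 (shut down); profit = -€169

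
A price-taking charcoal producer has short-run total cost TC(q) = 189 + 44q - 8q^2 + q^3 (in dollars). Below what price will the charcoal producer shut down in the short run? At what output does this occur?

The firm shuts down when price falls below the minimum of average variable cost. AVC = VC/q = 44 - 8q + q^2.
At the minimum of AVC, MC = AVC. MC = 44 - 16q + 3q^2; setting MC = AVC gives 2q^2 - 8q = 0, so q = 4. min AVC = 28.
The firm shuts down for any P below $28.

$28 per unit, at q = 4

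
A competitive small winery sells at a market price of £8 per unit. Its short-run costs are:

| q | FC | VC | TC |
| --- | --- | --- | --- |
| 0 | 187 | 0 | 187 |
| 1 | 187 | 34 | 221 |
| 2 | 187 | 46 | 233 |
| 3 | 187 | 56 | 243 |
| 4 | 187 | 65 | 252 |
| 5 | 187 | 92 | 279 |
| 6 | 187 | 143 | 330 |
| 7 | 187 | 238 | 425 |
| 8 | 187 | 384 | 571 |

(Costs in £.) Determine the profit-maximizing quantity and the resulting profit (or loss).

Tabulate TR − TC: q=0: -187; q=1: -213; q=2: -217; q=3: -219; q=4: -220; q=5: -239; q=6: -282; q=7: -369; q=8: -507.
Profit is highest at q = 0. Equivalently, the lowest AVC in the table is 65/4 ≈ £16.25 at q = 4, and P = £8 falls below it — price never covers variable cost, so the firm shuts down and loses only its fixed cost.

q = 0 (shut down); profit = -£187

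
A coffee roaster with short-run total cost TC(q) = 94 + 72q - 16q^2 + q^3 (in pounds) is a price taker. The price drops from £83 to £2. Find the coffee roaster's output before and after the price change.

Output falls from 11 to 0 (the firm shuts down)

AVC = 72 - 16q + q^2, minimized at q = 8 where min AVC = £8. MC = 72 - 32q + 3q^2.
With P = £83 above the shutdown price, P = MC gives q = 11.
At P = £2 < min AVC = £8, price no longer covers variable cost at any output, so the firm shuts down: q = 0.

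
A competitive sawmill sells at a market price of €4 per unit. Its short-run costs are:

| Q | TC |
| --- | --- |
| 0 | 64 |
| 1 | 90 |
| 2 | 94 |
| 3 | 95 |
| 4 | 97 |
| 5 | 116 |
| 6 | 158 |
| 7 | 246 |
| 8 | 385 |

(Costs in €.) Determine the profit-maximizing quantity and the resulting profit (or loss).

Profit at each row (π = 4Q − TC): Q=0: -64; Q=1: -86; Q=2: -86; Q=3: -83; Q=4: -81; Q=5: -96; Q=6: -134; Q=7: -218; Q=8: -353.
Profit is highest at Q = 0. Equivalently, the lowest AVC in the table is 33/4 ≈ €8.25 at Q = 4, and P = €4 falls below it — price never covers variable cost, so the firm shuts down and loses only its fixed cost.

Q = 0 (shut down); profit = -€64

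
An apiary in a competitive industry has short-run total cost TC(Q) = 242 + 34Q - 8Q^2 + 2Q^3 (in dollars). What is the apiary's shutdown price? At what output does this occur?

$26 per unit, at Q = 2

The shutdown price is the minimum of AVC. VC = 34Q - 8Q^2 + 2Q^3, so AVC = 34 - 8Q + 2Q^2.
At the minimum of AVC, MC = AVC. MC = 34 - 16Q + 6Q^2; setting MC = AVC gives 4Q^2 - 8Q = 0, so Q = 2. min AVC = 26.
So the shutdown price is $26.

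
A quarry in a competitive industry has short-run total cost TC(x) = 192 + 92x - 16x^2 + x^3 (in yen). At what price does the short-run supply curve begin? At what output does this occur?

The firm shuts down when price falls below the minimum of average variable cost. AVC = VC/x = 92 - 16x + x^2.
dAVC/dx = -16 + 2x = 0 gives x = 8. min AVC = 92 - 16·8 + 8^2 = 28.
For P < ¥28 the firm produces nothing.

¥28 per unit, at x = 8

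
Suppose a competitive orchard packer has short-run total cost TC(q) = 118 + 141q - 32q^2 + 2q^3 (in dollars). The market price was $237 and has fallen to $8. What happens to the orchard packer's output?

AVC = 141 - 32q + 2q^2, minimized at q = 8 where min AVC = $13. MC = 141 - 64q + 6q^2.
At P = $237 ≥ min AVC, set P = MC on the rising branch: q = 12.
At P = $8 < min AVC = $13, price no longer covers variable cost at any output, so the firm shuts down: q = 0.

Output falls from 12 to 0 (the firm shuts down)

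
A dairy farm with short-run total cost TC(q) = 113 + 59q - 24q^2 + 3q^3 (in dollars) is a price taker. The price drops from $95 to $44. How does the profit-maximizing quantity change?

MC = 59 - 48q + 9q^2; the shutdown threshold is min AVC = $11 (at q = 4).
With P = $95 above the shutdown price, P = MC gives q = 6.
At P = $44 ≥ min AVC, set P = MC: q = 5. The firm stays open but cuts output.

Output falls from 6 to 5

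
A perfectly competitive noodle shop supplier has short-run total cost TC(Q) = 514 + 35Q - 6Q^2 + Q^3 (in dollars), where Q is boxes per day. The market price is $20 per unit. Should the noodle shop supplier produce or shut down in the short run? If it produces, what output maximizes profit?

From TC, MC = TC'(Q) = 35 - 12Q + 3Q^2 and AVC = VC/Q = 35 - 6Q + Q^2.
The AVC parabola has its vertex at Q = 6/2 = 3, where AVC = 35 - 6·3 + 3^2 = $26.
Since P = $20 < min AVC = $26, price fails to cover variable cost at any output.
Shutting down limits the loss to fixed cost, $514.

Shut down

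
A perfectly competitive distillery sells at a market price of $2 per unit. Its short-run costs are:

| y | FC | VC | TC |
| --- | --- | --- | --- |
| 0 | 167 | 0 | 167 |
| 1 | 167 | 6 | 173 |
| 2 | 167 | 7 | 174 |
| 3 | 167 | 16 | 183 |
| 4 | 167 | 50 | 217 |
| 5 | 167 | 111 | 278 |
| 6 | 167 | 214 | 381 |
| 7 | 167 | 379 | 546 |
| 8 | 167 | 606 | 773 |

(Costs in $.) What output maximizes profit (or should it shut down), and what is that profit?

y = 0 (shut down); profit = -$167

Tabulate TR − TC: y=0: -167; y=1: -171; y=2: -170; y=3: -177; y=4: -209; y=5: -268; y=6: -369; y=7: -532; y=8: -757.
Profit is highest at y = 0. Equivalently, the lowest AVC in the table is 7/2 ≈ $3.50 at y = 2, and P = $2 falls below it — price never covers variable cost, so the firm shuts down and loses only its fixed cost.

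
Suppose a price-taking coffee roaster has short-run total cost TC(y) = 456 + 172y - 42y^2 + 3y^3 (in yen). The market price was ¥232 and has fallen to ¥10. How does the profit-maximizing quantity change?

AVC = 172 - 42y + 3y^2, minimized at y = 7 where min AVC = ¥25. MC = 172 - 84y + 9y^2.
At P = ¥232 ≥ min AVC, set P = MC on the rising branch: y = 10.
At P = ¥10 < min AVC = ¥25, price no longer covers variable cost at any output, so the firm shuts down: y = 0.

Output falls from 10 to 0 (the firm shuts down)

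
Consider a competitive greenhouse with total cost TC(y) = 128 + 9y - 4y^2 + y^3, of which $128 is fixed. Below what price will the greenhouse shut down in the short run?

The firm shuts down when price falls below the minimum of average variable cost. AVC = VC/y = 9 - 4y + y^2.
At the minimum of AVC, MC = AVC. MC = 9 - 8y + 3y^2; setting MC = AVC gives 2y^2 - 4y = 0, so y = 2. min AVC = 5.
For P < $5 the firm produces nothing.

$5 per unit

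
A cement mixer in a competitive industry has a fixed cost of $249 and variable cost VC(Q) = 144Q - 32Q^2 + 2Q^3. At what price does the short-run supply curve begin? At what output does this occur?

$16 per unit, at Q = 8

The firm shuts down when price falls below the minimum of average variable cost. AVC = VC/Q = 144 - 32Q + 2Q^2.
dAVC/dQ = -32 + 4Q = 0 gives Q = 8. min AVC = 144 - 32·8 + 2·8^2 = 16.
For P < $16 the firm produces nothing.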